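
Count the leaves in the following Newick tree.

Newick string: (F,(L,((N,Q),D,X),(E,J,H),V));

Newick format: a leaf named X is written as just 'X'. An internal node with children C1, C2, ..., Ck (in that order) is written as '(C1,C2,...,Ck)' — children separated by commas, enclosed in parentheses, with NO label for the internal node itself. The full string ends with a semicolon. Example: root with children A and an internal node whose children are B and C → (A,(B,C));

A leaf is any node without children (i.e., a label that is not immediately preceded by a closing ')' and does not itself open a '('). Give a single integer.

Answer: 10

Derivation:
Newick: (F,(L,((N,Q),D,X),(E,J,H),V));
Scan left-to-right; a leaf is any maximal label run not followed by '(':
  pos 1: leaf 'F' → count = 1
  pos 4: leaf 'L' → count = 2
  pos 8: leaf 'N' → count = 3
  pos 10: leaf 'Q' → count = 4
  pos 13: leaf 'D' → count = 5
  pos 15: leaf 'X' → count = 6
  pos 19: leaf 'E' → count = 7
  pos 21: leaf 'J' → count = 8
  pos 23: leaf 'H' → count = 9
  pos 26: leaf 'V' → count = 10
Total leaves: 10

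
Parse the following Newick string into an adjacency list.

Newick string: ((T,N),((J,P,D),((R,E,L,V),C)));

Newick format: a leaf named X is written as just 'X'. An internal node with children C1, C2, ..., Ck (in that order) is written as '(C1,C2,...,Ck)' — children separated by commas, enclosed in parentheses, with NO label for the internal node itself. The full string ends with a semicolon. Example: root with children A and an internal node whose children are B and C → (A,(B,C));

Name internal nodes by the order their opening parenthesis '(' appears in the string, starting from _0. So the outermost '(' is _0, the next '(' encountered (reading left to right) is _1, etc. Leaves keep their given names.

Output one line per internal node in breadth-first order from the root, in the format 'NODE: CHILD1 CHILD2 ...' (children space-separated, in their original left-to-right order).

Input: ((T,N),((J,P,D),((R,E,L,V),C)));
Scanning left-to-right, naming '(' by encounter order:
  pos 0: '(' -> open internal node _0 (depth 1)
  pos 1: '(' -> open internal node _1 (depth 2)
  pos 5: ')' -> close internal node _1 (now at depth 1)
  pos 7: '(' -> open internal node _2 (depth 2)
  pos 8: '(' -> open internal node _3 (depth 3)
  pos 14: ')' -> close internal node _3 (now at depth 2)
  pos 16: '(' -> open internal node _4 (depth 3)
  pos 17: '(' -> open internal node _5 (depth 4)
  pos 25: ')' -> close internal node _5 (now at depth 3)
  pos 28: ')' -> close internal node _4 (now at depth 2)
  pos 29: ')' -> close internal node _2 (now at depth 1)
  pos 30: ')' -> close internal node _0 (now at depth 0)
Total internal nodes: 6
BFS adjacency from root:
  _0: _1 _2
  _1: T N
  _2: _3 _4
  _3: J P D
  _4: _5 C
  _5: R E L V

Answer: _0: _1 _2
_1: T N
_2: _3 _4
_3: J P D
_4: _5 C
_5: R E L V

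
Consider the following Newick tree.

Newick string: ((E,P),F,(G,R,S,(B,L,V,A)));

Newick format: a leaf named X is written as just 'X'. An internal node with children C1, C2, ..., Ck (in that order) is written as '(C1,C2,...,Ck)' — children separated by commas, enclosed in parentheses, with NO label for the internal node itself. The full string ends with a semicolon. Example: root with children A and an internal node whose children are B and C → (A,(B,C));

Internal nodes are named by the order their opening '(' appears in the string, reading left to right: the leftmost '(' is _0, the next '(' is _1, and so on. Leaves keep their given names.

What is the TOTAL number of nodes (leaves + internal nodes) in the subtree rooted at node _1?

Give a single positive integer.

Newick: ((E,P),F,(G,R,S,(B,L,V,A)));
Locate _1: it is the '(' at position 1 (the 2nd '(' reading left to right).
Query: subtree rooted at _1
_1: subtree_size = 1 + 2
  E: subtree_size = 1 + 0
  P: subtree_size = 1 + 0
Total subtree size of _1: 3

Answer: 3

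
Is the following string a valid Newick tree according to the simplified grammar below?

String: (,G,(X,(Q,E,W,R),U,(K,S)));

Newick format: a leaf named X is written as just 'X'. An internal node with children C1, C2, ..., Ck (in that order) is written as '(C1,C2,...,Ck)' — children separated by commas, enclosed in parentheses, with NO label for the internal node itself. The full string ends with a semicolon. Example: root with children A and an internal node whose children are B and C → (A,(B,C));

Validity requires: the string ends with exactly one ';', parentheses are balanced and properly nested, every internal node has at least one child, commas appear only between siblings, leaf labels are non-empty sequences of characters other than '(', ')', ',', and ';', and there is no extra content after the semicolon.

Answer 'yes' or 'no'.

Input: (,G,(X,(Q,E,W,R),U,(K,S)));
Paren balance: 4 '(' vs 4 ')' OK
Ends with single ';': True
Full parse: FAILS (empty leaf label at pos 1)
Valid: False

Answer: no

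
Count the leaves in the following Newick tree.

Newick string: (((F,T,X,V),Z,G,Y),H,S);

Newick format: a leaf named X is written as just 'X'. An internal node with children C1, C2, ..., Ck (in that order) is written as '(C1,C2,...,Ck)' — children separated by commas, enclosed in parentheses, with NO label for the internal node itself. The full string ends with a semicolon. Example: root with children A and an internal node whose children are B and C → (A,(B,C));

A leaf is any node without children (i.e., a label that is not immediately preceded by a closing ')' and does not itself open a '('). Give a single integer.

Answer: 9

Derivation:
Newick: (((F,T,X,V),Z,G,Y),H,S);
Scan left-to-right; a leaf is any maximal label run not followed by '(':
  pos 3: leaf 'F' → count = 1
  pos 5: leaf 'T' → count = 2
  pos 7: leaf 'X' → count = 3
  pos 9: leaf 'V' → count = 4
  pos 12: leaf 'Z' → count = 5
  pos 14: leaf 'G' → count = 6
  pos 16: leaf 'Y' → count = 7
  pos 19: leaf 'H' → count = 8
  pos 21: leaf 'S' → count = 9
Total leaves: 9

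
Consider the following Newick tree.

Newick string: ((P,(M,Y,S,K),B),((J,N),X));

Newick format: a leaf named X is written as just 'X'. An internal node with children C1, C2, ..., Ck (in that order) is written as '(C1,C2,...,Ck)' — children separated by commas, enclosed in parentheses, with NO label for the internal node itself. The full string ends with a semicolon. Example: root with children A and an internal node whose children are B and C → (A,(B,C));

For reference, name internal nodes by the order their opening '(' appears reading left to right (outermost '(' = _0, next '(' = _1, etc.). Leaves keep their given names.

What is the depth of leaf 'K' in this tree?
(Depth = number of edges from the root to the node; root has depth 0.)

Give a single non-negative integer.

Newick: ((P,(M,Y,S,K),B),((J,N),X));
Naming internals by '(' encounter order: outermost '(' = _0, next = _1, ...
Query node: K
Path from root: _0 -> _1 -> _2 -> K
Depth of K: 3 (number of edges from root)

Answer: 3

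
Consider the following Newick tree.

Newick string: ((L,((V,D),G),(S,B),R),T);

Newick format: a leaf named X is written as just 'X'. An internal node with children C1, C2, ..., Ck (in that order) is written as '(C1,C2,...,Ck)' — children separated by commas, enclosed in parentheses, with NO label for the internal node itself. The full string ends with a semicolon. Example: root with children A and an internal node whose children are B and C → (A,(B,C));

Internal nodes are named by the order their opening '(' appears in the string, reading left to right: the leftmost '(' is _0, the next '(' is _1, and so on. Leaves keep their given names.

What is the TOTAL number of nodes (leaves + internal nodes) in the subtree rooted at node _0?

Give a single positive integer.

Answer: 13

Derivation:
Newick: ((L,((V,D),G),(S,B),R),T);
Locate _0: it is the '(' at position 0 (the 1st '(' reading left to right).
Query: subtree rooted at _0
_0: subtree_size = 1 + 12
  _1: subtree_size = 1 + 10
    L: subtree_size = 1 + 0
    _2: subtree_size = 1 + 4
      _3: subtree_size = 1 + 2
        V: subtree_size = 1 + 0
        D: subtree_size = 1 + 0
      G: subtree_size = 1 + 0
    _4: subtree_size = 1 + 2
      S: subtree_size = 1 + 0
      B: subtree_size = 1 + 0
    R: subtree_size = 1 + 0
  T: subtree_size = 1 + 0
Total subtree size of _0: 13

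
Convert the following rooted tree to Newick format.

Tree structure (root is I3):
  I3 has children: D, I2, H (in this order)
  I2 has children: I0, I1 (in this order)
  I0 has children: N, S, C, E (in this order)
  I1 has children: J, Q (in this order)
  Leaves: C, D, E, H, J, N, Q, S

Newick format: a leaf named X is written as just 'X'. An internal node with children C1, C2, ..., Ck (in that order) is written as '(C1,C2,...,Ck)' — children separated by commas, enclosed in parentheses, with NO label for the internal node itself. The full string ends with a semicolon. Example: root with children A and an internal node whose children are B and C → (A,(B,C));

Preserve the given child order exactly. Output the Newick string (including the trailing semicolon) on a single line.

internal I3 with children ['D', 'I2', 'H']
  leaf 'D' → 'D'
  internal I2 with children ['I0', 'I1']
    internal I0 with children ['N', 'S', 'C', 'E']
      leaf 'N' → 'N'
      leaf 'S' → 'S'
      leaf 'C' → 'C'
      leaf 'E' → 'E'
    → '(N,S,C,E)'
    internal I1 with children ['J', 'Q']
      leaf 'J' → 'J'
      leaf 'Q' → 'Q'
    → '(J,Q)'
  → '((N,S,C,E),(J,Q))'
  leaf 'H' → 'H'
→ '(D,((N,S,C,E),(J,Q)),H)'
Final: (D,((N,S,C,E),(J,Q)),H);

Answer: (D,((N,S,C,E),(J,Q)),H);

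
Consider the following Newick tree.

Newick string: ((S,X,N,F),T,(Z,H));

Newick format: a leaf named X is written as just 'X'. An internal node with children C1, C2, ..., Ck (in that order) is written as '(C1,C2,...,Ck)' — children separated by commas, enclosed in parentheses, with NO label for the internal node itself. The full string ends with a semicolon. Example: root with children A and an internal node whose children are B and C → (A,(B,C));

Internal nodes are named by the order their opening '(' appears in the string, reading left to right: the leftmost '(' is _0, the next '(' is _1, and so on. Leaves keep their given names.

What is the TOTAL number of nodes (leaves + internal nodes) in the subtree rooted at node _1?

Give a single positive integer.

Newick: ((S,X,N,F),T,(Z,H));
Locate _1: it is the '(' at position 1 (the 2nd '(' reading left to right).
Query: subtree rooted at _1
_1: subtree_size = 1 + 4
  S: subtree_size = 1 + 0
  X: subtree_size = 1 + 0
  N: subtree_size = 1 + 0
  F: subtree_size = 1 + 0
Total subtree size of _1: 5

Answer: 5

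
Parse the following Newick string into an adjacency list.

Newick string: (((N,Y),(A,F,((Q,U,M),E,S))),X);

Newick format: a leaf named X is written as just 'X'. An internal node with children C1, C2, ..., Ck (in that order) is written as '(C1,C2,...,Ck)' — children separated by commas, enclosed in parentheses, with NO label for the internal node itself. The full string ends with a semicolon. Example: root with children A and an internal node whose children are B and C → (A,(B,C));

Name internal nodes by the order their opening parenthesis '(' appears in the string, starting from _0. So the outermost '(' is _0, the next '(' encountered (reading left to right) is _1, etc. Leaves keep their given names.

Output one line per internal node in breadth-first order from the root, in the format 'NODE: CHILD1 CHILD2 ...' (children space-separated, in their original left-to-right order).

Answer: _0: _1 X
_1: _2 _3
_2: N Y
_3: A F _4
_4: _5 E S
_5: Q U M

Derivation:
Input: (((N,Y),(A,F,((Q,U,M),E,S))),X);
Scanning left-to-right, naming '(' by encounter order:
  pos 0: '(' -> open internal node _0 (depth 1)
  pos 1: '(' -> open internal node _1 (depth 2)
  pos 2: '(' -> open internal node _2 (depth 3)
  pos 6: ')' -> close internal node _2 (now at depth 2)
  pos 8: '(' -> open internal node _3 (depth 3)
  pos 13: '(' -> open internal node _4 (depth 4)
  pos 14: '(' -> open internal node _5 (depth 5)
  pos 20: ')' -> close internal node _5 (now at depth 4)
  pos 25: ')' -> close internal node _4 (now at depth 3)
  pos 26: ')' -> close internal node _3 (now at depth 2)
  pos 27: ')' -> close internal node _1 (now at depth 1)
  pos 30: ')' -> close internal node _0 (now at depth 0)
Total internal nodes: 6
BFS adjacency from root:
  _0: _1 X
  _1: _2 _3
  _2: N Y
  _3: A F _4
  _4: _5 E S
  _5: Q U M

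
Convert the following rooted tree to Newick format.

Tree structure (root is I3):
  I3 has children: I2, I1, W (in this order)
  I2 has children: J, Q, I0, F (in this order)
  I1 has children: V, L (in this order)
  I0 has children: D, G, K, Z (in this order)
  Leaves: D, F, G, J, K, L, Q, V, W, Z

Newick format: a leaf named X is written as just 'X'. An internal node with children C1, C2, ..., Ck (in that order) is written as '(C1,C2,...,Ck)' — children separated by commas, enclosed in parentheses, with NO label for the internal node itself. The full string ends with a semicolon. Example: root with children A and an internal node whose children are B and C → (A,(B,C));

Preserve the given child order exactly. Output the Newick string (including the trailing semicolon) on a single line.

Answer: ((J,Q,(D,G,K,Z),F),(V,L),W);

Derivation:
internal I3 with children ['I2', 'I1', 'W']
  internal I2 with children ['J', 'Q', 'I0', 'F']
    leaf 'J' → 'J'
    leaf 'Q' → 'Q'
    internal I0 with children ['D', 'G', 'K', 'Z']
      leaf 'D' → 'D'
      leaf 'G' → 'G'
      leaf 'K' → 'K'
      leaf 'Z' → 'Z'
    → '(D,G,K,Z)'
    leaf 'F' → 'F'
  → '(J,Q,(D,G,K,Z),F)'
  internal I1 with children ['V', 'L']
    leaf 'V' → 'V'
    leaf 'L' → 'L'
  → '(V,L)'
  leaf 'W' → 'W'
→ '((J,Q,(D,G,K,Z),F),(V,L),W)'
Final: ((J,Q,(D,G,K,Z),F),(V,L),W);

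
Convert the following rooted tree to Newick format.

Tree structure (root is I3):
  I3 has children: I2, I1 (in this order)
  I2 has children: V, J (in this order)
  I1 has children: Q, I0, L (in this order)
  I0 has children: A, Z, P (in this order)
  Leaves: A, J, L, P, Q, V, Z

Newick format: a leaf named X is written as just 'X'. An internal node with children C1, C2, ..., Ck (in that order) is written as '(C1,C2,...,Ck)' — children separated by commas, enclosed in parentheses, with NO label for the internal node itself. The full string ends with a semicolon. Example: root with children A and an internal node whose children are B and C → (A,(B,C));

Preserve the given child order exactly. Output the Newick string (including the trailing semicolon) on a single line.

Answer: ((V,J),(Q,(A,Z,P),L));

Derivation:
internal I3 with children ['I2', 'I1']
  internal I2 with children ['V', 'J']
    leaf 'V' → 'V'
    leaf 'J' → 'J'
  → '(V,J)'
  internal I1 with children ['Q', 'I0', 'L']
    leaf 'Q' → 'Q'
    internal I0 with children ['A', 'Z', 'P']
      leaf 'A' → 'A'
      leaf 'Z' → 'Z'
      leaf 'P' → 'P'
    → '(A,Z,P)'
    leaf 'L' → 'L'
  → '(Q,(A,Z,P),L)'
→ '((V,J),(Q,(A,Z,P),L))'
Final: ((V,J),(Q,(A,Z,P),L));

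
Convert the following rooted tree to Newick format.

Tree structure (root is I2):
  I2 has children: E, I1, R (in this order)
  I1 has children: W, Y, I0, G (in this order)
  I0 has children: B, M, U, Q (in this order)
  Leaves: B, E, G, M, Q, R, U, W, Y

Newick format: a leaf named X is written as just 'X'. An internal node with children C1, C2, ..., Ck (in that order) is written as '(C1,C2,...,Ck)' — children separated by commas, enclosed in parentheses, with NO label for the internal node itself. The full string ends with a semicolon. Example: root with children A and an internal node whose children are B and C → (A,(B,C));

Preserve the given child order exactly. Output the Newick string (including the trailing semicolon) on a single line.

internal I2 with children ['E', 'I1', 'R']
  leaf 'E' → 'E'
  internal I1 with children ['W', 'Y', 'I0', 'G']
    leaf 'W' → 'W'
    leaf 'Y' → 'Y'
    internal I0 with children ['B', 'M', 'U', 'Q']
      leaf 'B' → 'B'
      leaf 'M' → 'M'
      leaf 'U' → 'U'
      leaf 'Q' → 'Q'
    → '(B,M,U,Q)'
    leaf 'G' → 'G'
  → '(W,Y,(B,M,U,Q),G)'
  leaf 'R' → 'R'
→ '(E,(W,Y,(B,M,U,Q),G),R)'
Final: (E,(W,Y,(B,M,U,Q),G),R);

Answer: (E,(W,Y,(B,M,U,Q),G),R);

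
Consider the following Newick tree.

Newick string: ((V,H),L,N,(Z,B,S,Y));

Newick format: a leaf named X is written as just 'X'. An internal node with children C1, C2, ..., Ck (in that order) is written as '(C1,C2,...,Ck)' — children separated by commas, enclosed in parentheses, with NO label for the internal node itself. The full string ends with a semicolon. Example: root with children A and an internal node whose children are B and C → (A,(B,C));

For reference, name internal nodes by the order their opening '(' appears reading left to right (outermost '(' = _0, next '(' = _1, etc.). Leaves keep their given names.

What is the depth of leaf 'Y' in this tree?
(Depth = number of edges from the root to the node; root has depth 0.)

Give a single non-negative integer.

Newick: ((V,H),L,N,(Z,B,S,Y));
Naming internals by '(' encounter order: outermost '(' = _0, next = _1, ...
Query node: Y
Path from root: _0 -> _2 -> Y
Depth of Y: 2 (number of edges from root)

Answer: 2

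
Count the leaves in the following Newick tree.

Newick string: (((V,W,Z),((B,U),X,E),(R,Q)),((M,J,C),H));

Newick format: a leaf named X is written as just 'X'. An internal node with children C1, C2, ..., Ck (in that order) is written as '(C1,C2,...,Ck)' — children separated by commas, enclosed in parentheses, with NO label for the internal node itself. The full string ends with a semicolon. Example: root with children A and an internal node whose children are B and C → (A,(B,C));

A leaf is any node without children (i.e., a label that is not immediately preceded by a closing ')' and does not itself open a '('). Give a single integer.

Newick: (((V,W,Z),((B,U),X,E),(R,Q)),((M,J,C),H));
Scan left-to-right; a leaf is any maximal label run not followed by '(':
  pos 3: leaf 'V' → count = 1
  pos 5: leaf 'W' → count = 2
  pos 7: leaf 'Z' → count = 3
  pos 12: leaf 'B' → count = 4
  pos 14: leaf 'U' → count = 5
  pos 17: leaf 'X' → count = 6
  pos 19: leaf 'E' → count = 7
  pos 23: leaf 'R' → count = 8
  pos 25: leaf 'Q' → count = 9
  pos 31: leaf 'M' → count = 10
  pos 33: leaf 'J' → count = 11
  pos 35: leaf 'C' → count = 12
  pos 38: leaf 'H' → count = 13
Total leaves: 13

Answer: 13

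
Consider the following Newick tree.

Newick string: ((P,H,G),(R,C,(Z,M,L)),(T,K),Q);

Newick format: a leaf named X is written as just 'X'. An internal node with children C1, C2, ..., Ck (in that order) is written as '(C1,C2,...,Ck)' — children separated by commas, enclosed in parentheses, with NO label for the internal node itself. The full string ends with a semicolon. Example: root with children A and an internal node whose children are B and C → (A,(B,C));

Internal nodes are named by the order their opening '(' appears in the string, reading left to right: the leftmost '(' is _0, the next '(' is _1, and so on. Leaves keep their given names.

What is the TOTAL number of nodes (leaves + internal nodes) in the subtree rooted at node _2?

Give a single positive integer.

Answer: 7

Derivation:
Newick: ((P,H,G),(R,C,(Z,M,L)),(T,K),Q);
Locate _2: it is the '(' at position 9 (the 3rd '(' reading left to right).
Query: subtree rooted at _2
_2: subtree_size = 1 + 6
  R: subtree_size = 1 + 0
  C: subtree_size = 1 + 0
  _3: subtree_size = 1 + 3
    Z: subtree_size = 1 + 0
    M: subtree_size = 1 + 0
    L: subtree_size = 1 + 0
Total subtree size of _2: 7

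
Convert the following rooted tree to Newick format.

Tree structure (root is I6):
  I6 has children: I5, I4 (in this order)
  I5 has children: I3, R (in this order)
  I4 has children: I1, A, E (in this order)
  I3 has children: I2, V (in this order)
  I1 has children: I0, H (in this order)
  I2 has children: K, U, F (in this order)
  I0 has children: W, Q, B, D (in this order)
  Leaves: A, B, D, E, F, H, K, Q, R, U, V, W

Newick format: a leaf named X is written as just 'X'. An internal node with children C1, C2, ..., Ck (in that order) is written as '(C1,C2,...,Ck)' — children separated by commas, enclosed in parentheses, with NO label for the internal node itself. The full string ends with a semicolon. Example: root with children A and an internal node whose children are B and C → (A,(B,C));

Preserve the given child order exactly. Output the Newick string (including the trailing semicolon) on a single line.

internal I6 with children ['I5', 'I4']
  internal I5 with children ['I3', 'R']
    internal I3 with children ['I2', 'V']
      internal I2 with children ['K', 'U', 'F']
        leaf 'K' → 'K'
        leaf 'U' → 'U'
        leaf 'F' → 'F'
      → '(K,U,F)'
      leaf 'V' → 'V'
    → '((K,U,F),V)'
    leaf 'R' → 'R'
  → '(((K,U,F),V),R)'
  internal I4 with children ['I1', 'A', 'E']
    internal I1 with children ['I0', 'H']
      internal I0 with children ['W', 'Q', 'B', 'D']
        leaf 'W' → 'W'
        leaf 'Q' → 'Q'
        leaf 'B' → 'B'
        leaf 'D' → 'D'
      → '(W,Q,B,D)'
      leaf 'H' → 'H'
    → '((W,Q,B,D),H)'
    leaf 'A' → 'A'
    leaf 'E' → 'E'
  → '(((W,Q,B,D),H),A,E)'
→ '((((K,U,F),V),R),(((W,Q,B,D),H),A,E))'
Final: ((((K,U,F),V),R),(((W,Q,B,D),H),A,E));

Answer: ((((K,U,F),V),R),(((W,Q,B,D),H),A,E));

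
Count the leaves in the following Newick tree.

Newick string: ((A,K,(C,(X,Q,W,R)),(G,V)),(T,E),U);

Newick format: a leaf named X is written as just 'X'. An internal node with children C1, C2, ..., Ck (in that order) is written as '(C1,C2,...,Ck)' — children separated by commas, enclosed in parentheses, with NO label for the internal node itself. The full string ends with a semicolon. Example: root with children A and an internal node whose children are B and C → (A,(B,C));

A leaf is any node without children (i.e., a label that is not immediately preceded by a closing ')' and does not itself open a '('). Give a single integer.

Newick: ((A,K,(C,(X,Q,W,R)),(G,V)),(T,E),U);
Scan left-to-right; a leaf is any maximal label run not followed by '(':
  pos 2: leaf 'A' → count = 1
  pos 4: leaf 'K' → count = 2
  pos 7: leaf 'C' → count = 3
  pos 10: leaf 'X' → count = 4
  pos 12: leaf 'Q' → count = 5
  pos 14: leaf 'W' → count = 6
  pos 16: leaf 'R' → count = 7
  pos 21: leaf 'G' → count = 8
  pos 23: leaf 'V' → count = 9
  pos 28: leaf 'T' → count = 10
  pos 30: leaf 'E' → count = 11
  pos 33: leaf 'U' → count = 12
Total leaves: 12

Answer: 12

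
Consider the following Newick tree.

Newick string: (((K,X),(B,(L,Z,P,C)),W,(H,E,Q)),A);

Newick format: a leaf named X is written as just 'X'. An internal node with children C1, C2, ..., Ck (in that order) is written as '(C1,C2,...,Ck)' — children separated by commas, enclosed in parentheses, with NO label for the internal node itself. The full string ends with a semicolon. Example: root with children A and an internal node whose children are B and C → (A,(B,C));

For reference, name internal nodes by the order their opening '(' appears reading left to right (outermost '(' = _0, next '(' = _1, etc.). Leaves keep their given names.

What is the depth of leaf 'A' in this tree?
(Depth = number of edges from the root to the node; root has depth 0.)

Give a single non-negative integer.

Answer: 1

Derivation:
Newick: (((K,X),(B,(L,Z,P,C)),W,(H,E,Q)),A);
Naming internals by '(' encounter order: outermost '(' = _0, next = _1, ...
Query node: A
Path from root: _0 -> A
Depth of A: 1 (number of edges from root)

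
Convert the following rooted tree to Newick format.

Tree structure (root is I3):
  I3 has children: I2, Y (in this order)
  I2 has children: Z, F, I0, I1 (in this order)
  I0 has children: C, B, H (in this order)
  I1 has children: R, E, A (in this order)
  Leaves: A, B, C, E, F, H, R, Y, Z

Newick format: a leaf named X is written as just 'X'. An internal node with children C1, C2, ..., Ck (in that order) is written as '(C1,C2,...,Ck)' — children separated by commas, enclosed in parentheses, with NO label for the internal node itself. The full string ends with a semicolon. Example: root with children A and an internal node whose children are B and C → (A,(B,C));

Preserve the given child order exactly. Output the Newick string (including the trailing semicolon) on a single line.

internal I3 with children ['I2', 'Y']
  internal I2 with children ['Z', 'F', 'I0', 'I1']
    leaf 'Z' → 'Z'
    leaf 'F' → 'F'
    internal I0 with children ['C', 'B', 'H']
      leaf 'C' → 'C'
      leaf 'B' → 'B'
      leaf 'H' → 'H'
    → '(C,B,H)'
    internal I1 with children ['R', 'E', 'A']
      leaf 'R' → 'R'
      leaf 'E' → 'E'
      leaf 'A' → 'A'
    → '(R,E,A)'
  → '(Z,F,(C,B,H),(R,E,A))'
  leaf 'Y' → 'Y'
→ '((Z,F,(C,B,H),(R,E,A)),Y)'
Final: ((Z,F,(C,B,H),(R,E,A)),Y);

Answer: ((Z,F,(C,B,H),(R,E,A)),Y);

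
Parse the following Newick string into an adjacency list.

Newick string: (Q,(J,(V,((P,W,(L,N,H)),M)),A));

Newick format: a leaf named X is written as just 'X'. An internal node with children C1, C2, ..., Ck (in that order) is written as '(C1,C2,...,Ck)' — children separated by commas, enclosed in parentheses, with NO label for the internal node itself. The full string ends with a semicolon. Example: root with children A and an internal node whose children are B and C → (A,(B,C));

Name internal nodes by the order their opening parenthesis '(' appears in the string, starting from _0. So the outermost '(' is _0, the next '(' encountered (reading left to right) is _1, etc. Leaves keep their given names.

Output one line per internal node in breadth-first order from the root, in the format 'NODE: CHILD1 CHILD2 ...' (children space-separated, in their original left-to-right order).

Input: (Q,(J,(V,((P,W,(L,N,H)),M)),A));
Scanning left-to-right, naming '(' by encounter order:
  pos 0: '(' -> open internal node _0 (depth 1)
  pos 3: '(' -> open internal node _1 (depth 2)
  pos 6: '(' -> open internal node _2 (depth 3)
  pos 9: '(' -> open internal node _3 (depth 4)
  pos 10: '(' -> open internal node _4 (depth 5)
  pos 15: '(' -> open internal node _5 (depth 6)
  pos 21: ')' -> close internal node _5 (now at depth 5)
  pos 22: ')' -> close internal node _4 (now at depth 4)
  pos 25: ')' -> close internal node _3 (now at depth 3)
  pos 26: ')' -> close internal node _2 (now at depth 2)
  pos 29: ')' -> close internal node _1 (now at depth 1)
  pos 30: ')' -> close internal node _0 (now at depth 0)
Total internal nodes: 6
BFS adjacency from root:
  _0: Q _1
  _1: J _2 A
  _2: V _3
  _3: _4 M
  _4: P W _5
  _5: L N H

Answer: _0: Q _1
_1: J _2 A
_2: V _3
_3: _4 M
_4: P W _5
_5: L N H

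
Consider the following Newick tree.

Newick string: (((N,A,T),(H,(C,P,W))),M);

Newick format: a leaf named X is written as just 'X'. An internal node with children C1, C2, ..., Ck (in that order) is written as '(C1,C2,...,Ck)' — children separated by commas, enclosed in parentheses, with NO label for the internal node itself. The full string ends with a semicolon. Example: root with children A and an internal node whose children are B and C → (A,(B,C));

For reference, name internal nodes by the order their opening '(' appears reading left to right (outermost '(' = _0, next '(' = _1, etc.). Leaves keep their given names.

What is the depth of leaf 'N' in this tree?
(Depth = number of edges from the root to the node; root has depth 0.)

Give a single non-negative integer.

Newick: (((N,A,T),(H,(C,P,W))),M);
Naming internals by '(' encounter order: outermost '(' = _0, next = _1, ...
Query node: N
Path from root: _0 -> _1 -> _2 -> N
Depth of N: 3 (number of edges from root)

Answer: 3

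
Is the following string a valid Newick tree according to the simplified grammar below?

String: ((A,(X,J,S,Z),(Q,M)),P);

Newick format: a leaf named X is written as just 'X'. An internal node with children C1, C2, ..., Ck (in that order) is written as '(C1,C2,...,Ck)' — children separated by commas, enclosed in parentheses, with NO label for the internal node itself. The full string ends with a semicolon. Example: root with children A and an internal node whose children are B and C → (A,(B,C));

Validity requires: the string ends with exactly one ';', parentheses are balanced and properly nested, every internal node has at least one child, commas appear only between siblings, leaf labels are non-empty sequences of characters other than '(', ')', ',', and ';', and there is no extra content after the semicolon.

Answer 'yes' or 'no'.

Answer: yes

Derivation:
Input: ((A,(X,J,S,Z),(Q,M)),P);
Paren balance: 4 '(' vs 4 ')' OK
Ends with single ';': True
Full parse: OK
Valid: True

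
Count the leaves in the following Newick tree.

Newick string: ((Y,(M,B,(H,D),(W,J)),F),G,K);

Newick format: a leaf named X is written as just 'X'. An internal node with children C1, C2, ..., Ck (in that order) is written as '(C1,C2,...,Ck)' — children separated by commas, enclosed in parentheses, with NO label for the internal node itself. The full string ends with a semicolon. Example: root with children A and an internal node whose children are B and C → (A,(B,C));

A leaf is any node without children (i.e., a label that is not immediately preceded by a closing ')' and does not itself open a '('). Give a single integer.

Answer: 10

Derivation:
Newick: ((Y,(M,B,(H,D),(W,J)),F),G,K);
Scan left-to-right; a leaf is any maximal label run not followed by '(':
  pos 2: leaf 'Y' → count = 1
  pos 5: leaf 'M' → count = 2
  pos 7: leaf 'B' → count = 3
  pos 10: leaf 'H' → count = 4
  pos 12: leaf 'D' → count = 5
  pos 16: leaf 'W' → count = 6
  pos 18: leaf 'J' → count = 7
  pos 22: leaf 'F' → count = 8
  pos 25: leaf 'G' → count = 9
  pos 27: leaf 'K' → count = 10
Total leaves: 10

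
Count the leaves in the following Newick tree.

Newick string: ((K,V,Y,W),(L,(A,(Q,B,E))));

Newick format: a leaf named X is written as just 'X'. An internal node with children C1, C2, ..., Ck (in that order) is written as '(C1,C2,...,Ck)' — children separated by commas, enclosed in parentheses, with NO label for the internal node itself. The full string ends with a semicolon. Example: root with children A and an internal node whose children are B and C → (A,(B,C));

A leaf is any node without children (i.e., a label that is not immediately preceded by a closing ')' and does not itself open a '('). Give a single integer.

Answer: 9

Derivation:
Newick: ((K,V,Y,W),(L,(A,(Q,B,E))));
Scan left-to-right; a leaf is any maximal label run not followed by '(':
  pos 2: leaf 'K' → count = 1
  pos 4: leaf 'V' → count = 2
  pos 6: leaf 'Y' → count = 3
  pos 8: leaf 'W' → count = 4
  pos 12: leaf 'L' → count = 5
  pos 15: leaf 'A' → count = 6
  pos 18: leaf 'Q' → count = 7
  pos 20: leaf 'B' → count = 8
  pos 22: leaf 'E' → count = 9
Total leaves: 9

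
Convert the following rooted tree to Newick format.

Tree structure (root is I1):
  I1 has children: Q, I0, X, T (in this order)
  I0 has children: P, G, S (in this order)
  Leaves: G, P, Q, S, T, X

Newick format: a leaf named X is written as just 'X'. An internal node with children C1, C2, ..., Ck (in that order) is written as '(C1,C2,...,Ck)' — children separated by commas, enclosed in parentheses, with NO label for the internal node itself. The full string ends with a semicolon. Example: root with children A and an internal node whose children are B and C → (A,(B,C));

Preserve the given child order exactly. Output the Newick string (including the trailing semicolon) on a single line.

internal I1 with children ['Q', 'I0', 'X', 'T']
  leaf 'Q' → 'Q'
  internal I0 with children ['P', 'G', 'S']
    leaf 'P' → 'P'
    leaf 'G' → 'G'
    leaf 'S' → 'S'
  → '(P,G,S)'
  leaf 'X' → 'X'
  leaf 'T' → 'T'
→ '(Q,(P,G,S),X,T)'
Final: (Q,(P,G,S),X,T);

Answer: (Q,(P,G,S),X,T);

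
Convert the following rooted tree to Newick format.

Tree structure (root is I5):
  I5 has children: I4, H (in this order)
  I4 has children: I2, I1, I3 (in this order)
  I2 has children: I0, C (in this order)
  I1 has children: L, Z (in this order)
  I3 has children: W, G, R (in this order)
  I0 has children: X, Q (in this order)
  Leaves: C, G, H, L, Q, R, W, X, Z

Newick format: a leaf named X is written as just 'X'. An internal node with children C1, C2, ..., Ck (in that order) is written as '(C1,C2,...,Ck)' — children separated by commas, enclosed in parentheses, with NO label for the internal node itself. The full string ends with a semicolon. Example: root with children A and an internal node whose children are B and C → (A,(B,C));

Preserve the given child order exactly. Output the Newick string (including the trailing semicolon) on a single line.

internal I5 with children ['I4', 'H']
  internal I4 with children ['I2', 'I1', 'I3']
    internal I2 with children ['I0', 'C']
      internal I0 with children ['X', 'Q']
        leaf 'X' → 'X'
        leaf 'Q' → 'Q'
      → '(X,Q)'
      leaf 'C' → 'C'
    → '((X,Q),C)'
    internal I1 with children ['L', 'Z']
      leaf 'L' → 'L'
      leaf 'Z' → 'Z'
    → '(L,Z)'
    internal I3 with children ['W', 'G', 'R']
      leaf 'W' → 'W'
      leaf 'G' → 'G'
      leaf 'R' → 'R'
    → '(W,G,R)'
  → '(((X,Q),C),(L,Z),(W,G,R))'
  leaf 'H' → 'H'
→ '((((X,Q),C),(L,Z),(W,G,R)),H)'
Final: ((((X,Q),C),(L,Z),(W,G,R)),H);

Answer: ((((X,Q),C),(L,Z),(W,G,R)),H);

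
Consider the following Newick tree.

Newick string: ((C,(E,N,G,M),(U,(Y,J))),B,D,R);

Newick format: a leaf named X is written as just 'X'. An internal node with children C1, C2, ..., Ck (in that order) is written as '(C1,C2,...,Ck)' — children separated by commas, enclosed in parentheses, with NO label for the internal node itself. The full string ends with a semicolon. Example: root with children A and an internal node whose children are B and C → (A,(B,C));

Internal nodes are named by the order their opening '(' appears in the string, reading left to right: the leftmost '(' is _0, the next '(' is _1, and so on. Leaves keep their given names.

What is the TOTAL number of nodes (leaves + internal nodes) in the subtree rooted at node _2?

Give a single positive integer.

Answer: 5

Derivation:
Newick: ((C,(E,N,G,M),(U,(Y,J))),B,D,R);
Locate _2: it is the '(' at position 4 (the 3rd '(' reading left to right).
Query: subtree rooted at _2
_2: subtree_size = 1 + 4
  E: subtree_size = 1 + 0
  N: subtree_size = 1 + 0
  G: subtree_size = 1 + 0
  M: subtree_size = 1 + 0
Total subtree size of _2: 5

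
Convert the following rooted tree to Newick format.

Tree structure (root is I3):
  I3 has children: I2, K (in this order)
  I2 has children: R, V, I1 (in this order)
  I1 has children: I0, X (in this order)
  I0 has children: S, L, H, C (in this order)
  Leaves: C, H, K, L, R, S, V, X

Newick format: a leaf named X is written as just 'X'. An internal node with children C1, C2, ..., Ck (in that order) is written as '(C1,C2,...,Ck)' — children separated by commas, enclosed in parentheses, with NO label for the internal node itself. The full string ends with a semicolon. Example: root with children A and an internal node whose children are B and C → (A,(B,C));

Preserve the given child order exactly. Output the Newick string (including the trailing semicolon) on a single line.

internal I3 with children ['I2', 'K']
  internal I2 with children ['R', 'V', 'I1']
    leaf 'R' → 'R'
    leaf 'V' → 'V'
    internal I1 with children ['I0', 'X']
      internal I0 with children ['S', 'L', 'H', 'C']
        leaf 'S' → 'S'
        leaf 'L' → 'L'
        leaf 'H' → 'H'
        leaf 'C' → 'C'
      → '(S,L,H,C)'
      leaf 'X' → 'X'
    → '((S,L,H,C),X)'
  → '(R,V,((S,L,H,C),X))'
  leaf 'K' → 'K'
→ '((R,V,((S,L,H,C),X)),K)'
Final: ((R,V,((S,L,H,C),X)),K);

Answer: ((R,V,((S,L,H,C),X)),K);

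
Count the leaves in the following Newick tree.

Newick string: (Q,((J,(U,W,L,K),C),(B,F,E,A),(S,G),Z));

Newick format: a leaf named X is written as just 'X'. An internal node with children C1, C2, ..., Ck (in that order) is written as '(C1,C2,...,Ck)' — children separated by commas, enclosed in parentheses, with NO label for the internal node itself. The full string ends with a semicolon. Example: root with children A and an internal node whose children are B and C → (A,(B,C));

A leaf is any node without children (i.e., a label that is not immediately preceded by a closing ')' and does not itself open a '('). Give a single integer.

Answer: 14

Derivation:
Newick: (Q,((J,(U,W,L,K),C),(B,F,E,A),(S,G),Z));
Scan left-to-right; a leaf is any maximal label run not followed by '(':
  pos 1: leaf 'Q' → count = 1
  pos 5: leaf 'J' → count = 2
  pos 8: leaf 'U' → count = 3
  pos 10: leaf 'W' → count = 4
  pos 12: leaf 'L' → count = 5
  pos 14: leaf 'K' → count = 6
  pos 17: leaf 'C' → count = 7
  pos 21: leaf 'B' → count = 8
  pos 23: leaf 'F' → count = 9
  pos 25: leaf 'E' → count = 10
  pos 27: leaf 'A' → count = 11
  pos 31: leaf 'S' → count = 12
  pos 33: leaf 'G' → count = 13
  pos 36: leaf 'Z' → count = 14
Total leaves: 14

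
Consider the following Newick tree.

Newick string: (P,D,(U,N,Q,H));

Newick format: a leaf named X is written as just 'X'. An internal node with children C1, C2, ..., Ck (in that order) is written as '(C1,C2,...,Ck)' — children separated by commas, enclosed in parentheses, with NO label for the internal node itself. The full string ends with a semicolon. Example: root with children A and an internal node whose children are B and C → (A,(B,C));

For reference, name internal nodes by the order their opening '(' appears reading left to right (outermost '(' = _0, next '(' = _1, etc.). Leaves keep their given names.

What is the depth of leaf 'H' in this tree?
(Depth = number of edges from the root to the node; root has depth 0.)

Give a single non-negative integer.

Answer: 2

Derivation:
Newick: (P,D,(U,N,Q,H));
Naming internals by '(' encounter order: outermost '(' = _0, next = _1, ...
Query node: H
Path from root: _0 -> _1 -> H
Depth of H: 2 (number of edges from root)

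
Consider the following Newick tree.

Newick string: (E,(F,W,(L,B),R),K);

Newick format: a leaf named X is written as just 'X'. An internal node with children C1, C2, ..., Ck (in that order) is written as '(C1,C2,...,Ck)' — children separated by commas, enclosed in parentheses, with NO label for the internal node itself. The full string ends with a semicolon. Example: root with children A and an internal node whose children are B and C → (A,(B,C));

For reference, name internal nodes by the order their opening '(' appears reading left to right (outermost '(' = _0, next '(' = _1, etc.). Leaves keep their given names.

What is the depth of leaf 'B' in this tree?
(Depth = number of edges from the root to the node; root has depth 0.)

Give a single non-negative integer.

Answer: 3

Derivation:
Newick: (E,(F,W,(L,B),R),K);
Naming internals by '(' encounter order: outermost '(' = _0, next = _1, ...
Query node: B
Path from root: _0 -> _1 -> _2 -> B
Depth of B: 3 (number of edges from root)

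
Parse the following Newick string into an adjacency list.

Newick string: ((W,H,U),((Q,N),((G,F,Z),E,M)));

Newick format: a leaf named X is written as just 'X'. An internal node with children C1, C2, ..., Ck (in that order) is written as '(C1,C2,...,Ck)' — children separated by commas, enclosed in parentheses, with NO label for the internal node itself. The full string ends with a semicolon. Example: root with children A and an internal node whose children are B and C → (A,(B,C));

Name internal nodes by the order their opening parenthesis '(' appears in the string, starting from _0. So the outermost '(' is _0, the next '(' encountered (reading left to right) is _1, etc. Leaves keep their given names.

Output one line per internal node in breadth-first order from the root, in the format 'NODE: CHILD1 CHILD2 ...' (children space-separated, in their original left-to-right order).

Input: ((W,H,U),((Q,N),((G,F,Z),E,M)));
Scanning left-to-right, naming '(' by encounter order:
  pos 0: '(' -> open internal node _0 (depth 1)
  pos 1: '(' -> open internal node _1 (depth 2)
  pos 7: ')' -> close internal node _1 (now at depth 1)
  pos 9: '(' -> open internal node _2 (depth 2)
  pos 10: '(' -> open internal node _3 (depth 3)
  pos 14: ')' -> close internal node _3 (now at depth 2)
  pos 16: '(' -> open internal node _4 (depth 3)
  pos 17: '(' -> open internal node _5 (depth 4)
  pos 23: ')' -> close internal node _5 (now at depth 3)
  pos 28: ')' -> close internal node _4 (now at depth 2)
  pos 29: ')' -> close internal node _2 (now at depth 1)
  pos 30: ')' -> close internal node _0 (now at depth 0)
Total internal nodes: 6
BFS adjacency from root:
  _0: _1 _2
  _1: W H U
  _2: _3 _4
  _3: Q N
  _4: _5 E M
  _5: G F Z

Answer: _0: _1 _2
_1: W H U
_2: _3 _4
_3: Q N
_4: _5 E M
_5: G F Z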